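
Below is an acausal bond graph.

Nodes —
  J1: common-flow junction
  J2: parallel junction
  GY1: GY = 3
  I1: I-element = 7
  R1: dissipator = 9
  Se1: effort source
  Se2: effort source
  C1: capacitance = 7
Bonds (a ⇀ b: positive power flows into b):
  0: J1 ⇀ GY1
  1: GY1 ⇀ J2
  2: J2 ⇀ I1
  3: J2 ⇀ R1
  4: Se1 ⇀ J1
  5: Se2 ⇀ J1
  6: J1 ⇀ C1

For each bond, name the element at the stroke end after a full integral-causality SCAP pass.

β4 →J1  (Se1 (Se) sets effort on bond)
β5 →J1  (Se2 (Se) sets effort on bond)
β2 →I1  (I1 outputs flow p/I1)
β6 →J1  (prefer integral on C1)
β0 →GY1  (closing 1-jn rule on J1)
β1 →GY1  (through GY1, causality inverts; strokes same side of GY1)
β3 →J2  (J2 needs exactly one e-in)

bond 0 stroke at GY1
bond 1 stroke at GY1
bond 2 stroke at I1
bond 3 stroke at J2
bond 4 stroke at J1
bond 5 stroke at J1
bond 6 stroke at J1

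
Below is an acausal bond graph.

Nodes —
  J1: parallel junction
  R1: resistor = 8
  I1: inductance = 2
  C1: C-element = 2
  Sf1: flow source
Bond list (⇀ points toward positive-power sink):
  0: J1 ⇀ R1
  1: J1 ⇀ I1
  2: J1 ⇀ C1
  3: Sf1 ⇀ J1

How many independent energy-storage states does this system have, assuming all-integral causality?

2  (C1, I1 all integral)

b3 stroke→Sf1  (source Sf1 imposes f)
b1 stroke→I1  (I1 integral (f out))
b2 stroke→J1  (C1 outputs effort q/C1)
b0 stroke→R1  (J1 effort already set via bond 2)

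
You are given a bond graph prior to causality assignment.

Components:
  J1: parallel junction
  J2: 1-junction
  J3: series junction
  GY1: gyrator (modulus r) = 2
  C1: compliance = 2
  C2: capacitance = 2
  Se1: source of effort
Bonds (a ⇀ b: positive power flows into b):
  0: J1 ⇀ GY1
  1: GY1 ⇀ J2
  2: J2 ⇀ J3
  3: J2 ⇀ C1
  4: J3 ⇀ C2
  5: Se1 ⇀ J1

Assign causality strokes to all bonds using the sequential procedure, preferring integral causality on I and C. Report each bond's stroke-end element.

b0 stroke→GY1
b1 stroke→GY1
b2 stroke→J2
b3 stroke→J2
b4 stroke→J3
b5 stroke→J1

b5 stroke→J1  (Se1 (Se) sets effort on bond)
b0 stroke→GY1  (0-jn J1 has e-setter on 5)
b1 stroke→GY1  (through GY1, causality inverts; strokes same side of GY1)
b2 stroke→J2  (1-jn J2 has f-setter on 1)
b3 stroke→J2  (J2 flow already set via bond 1)
b4 stroke→J3  (J3: bond 2 brought flow, rest push out)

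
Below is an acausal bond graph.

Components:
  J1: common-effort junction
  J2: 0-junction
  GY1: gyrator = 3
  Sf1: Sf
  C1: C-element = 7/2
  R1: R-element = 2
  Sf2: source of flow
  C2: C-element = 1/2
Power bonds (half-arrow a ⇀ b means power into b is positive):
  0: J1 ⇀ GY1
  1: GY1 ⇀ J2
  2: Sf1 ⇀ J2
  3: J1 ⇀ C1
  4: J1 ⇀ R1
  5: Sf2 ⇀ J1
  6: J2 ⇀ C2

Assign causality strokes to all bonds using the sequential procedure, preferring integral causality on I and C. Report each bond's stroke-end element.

β2 stroke→Sf1  (Sf1 fixes flow; stroke at Sf1)
β5 stroke→Sf2  (Sf2 (Sf) sets flow on bond)
β3 stroke→J1  (C1 outputs effort q/C1)
β0 stroke→GY1  (J1 effort already set via bond 3)
β4 stroke→R1  (common-e at J1 fixed by 3)
β1 stroke→GY1  (through GY1, causality inverts; strokes same side of GY1)
β6 stroke→J2  (J2 needs exactly one e-in)

bond 0 →GY1
bond 1 →GY1
bond 2 →Sf1
bond 3 →J1
bond 4 →R1
bond 5 →Sf2
bond 6 →J2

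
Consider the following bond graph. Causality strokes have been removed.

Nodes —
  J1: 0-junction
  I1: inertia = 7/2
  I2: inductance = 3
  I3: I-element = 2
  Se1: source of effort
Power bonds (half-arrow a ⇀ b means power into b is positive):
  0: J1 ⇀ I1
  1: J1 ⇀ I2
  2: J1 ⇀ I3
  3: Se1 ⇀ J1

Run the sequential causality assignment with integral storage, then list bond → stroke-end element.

b3 →J1  (Se1 fixes effort; stroke away)
b0 →I1  (J1 effort already set via bond 3)
b1 →I2  (J1 effort already set via bond 3)
b2 →I3  (0-jn J1 has e-setter on 3)

β0 stroke at I1
β1 stroke at I2
β2 stroke at I3
β3 stroke at J1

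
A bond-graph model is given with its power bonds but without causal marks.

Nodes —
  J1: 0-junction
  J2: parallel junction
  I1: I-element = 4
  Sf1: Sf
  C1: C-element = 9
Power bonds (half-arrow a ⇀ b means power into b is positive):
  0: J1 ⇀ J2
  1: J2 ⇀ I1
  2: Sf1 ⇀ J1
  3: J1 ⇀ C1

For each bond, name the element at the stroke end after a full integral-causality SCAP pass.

bond 2 →Sf1  (Sf1 fixes flow; stroke at Sf1)
bond 1 →I1  (prefer integral on I1)
bond 0 →J2  (closing 0-jn rule on J2)
bond 3 →J1  (J1 needs exactly one e-in)

#0 |J2
#1 |I1
#2 |Sf1
#3 |J1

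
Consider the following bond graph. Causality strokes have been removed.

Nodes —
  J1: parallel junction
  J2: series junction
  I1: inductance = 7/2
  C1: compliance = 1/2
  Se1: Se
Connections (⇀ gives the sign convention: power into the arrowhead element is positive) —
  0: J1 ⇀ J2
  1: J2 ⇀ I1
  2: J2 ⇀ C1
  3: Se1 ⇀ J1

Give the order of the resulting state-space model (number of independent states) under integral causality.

2  (C1, I1 all integral)

b3 stroke at J1  (Se1 fixes effort; stroke away)
b0 stroke at J2  (J1 effort already set via bond 3)
b1 stroke at I1  (I1: I, integral causality)
b2 stroke at J2  (J2 flow already set via bond 1)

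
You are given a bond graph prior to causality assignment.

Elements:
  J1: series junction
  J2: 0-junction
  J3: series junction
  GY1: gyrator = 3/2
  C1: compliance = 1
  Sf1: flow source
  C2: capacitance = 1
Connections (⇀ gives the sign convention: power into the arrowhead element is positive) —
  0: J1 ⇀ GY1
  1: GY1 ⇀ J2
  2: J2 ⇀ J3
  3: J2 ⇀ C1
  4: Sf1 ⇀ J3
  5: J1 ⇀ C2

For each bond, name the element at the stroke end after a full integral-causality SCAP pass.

b0 stroke→GY1
b1 stroke→GY1
b2 stroke→J3
b3 stroke→J2
b4 stroke→Sf1
b5 stroke→J1

β4 stroke at Sf1  (Sf1 fixes flow; stroke at Sf1)
β2 stroke at J3  (J3 flow already set via bond 4)
β3 stroke at J2  (C1 outputs effort q/C1)
β1 stroke at GY1  (J2: bond 3 brought effort, rest push out)
β0 stroke at GY1  (GY1 both-in/both-out from 1)
β5 stroke at J1  (J1: bond 0 brought flow, rest push out)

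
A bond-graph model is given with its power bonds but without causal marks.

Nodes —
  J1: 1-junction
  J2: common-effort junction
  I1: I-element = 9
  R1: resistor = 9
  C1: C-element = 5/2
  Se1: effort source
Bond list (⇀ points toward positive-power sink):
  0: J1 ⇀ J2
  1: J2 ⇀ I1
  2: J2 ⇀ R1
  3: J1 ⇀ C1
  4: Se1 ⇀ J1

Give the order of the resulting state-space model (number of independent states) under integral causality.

β4 →J1  (Se1: effort source, stroke at far end)
β1 →I1  (I1: I, integral causality)
β3 →J1  (C1 outputs effort q/C1)
β0 →J2  (only one flow-in slot at J1)
β2 →R1  (0-jn J2 has e-setter on 0)

2  (C1, I1 all integral)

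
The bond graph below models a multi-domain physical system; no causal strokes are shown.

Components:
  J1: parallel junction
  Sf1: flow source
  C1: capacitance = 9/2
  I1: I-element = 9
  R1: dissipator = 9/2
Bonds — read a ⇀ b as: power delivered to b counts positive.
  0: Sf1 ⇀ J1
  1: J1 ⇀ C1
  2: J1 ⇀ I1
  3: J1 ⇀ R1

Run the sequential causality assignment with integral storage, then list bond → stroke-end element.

b0 stroke→Sf1
b1 stroke→J1
b2 stroke→I1
b3 stroke→R1

b0 |Sf1  (Sf1 (Sf) sets flow on bond)
b1 |J1  (C1 outputs effort q/C1)
b2 |I1  (J1 effort already set via bond 1)
b3 |R1  (common-e at J1 fixed by 1)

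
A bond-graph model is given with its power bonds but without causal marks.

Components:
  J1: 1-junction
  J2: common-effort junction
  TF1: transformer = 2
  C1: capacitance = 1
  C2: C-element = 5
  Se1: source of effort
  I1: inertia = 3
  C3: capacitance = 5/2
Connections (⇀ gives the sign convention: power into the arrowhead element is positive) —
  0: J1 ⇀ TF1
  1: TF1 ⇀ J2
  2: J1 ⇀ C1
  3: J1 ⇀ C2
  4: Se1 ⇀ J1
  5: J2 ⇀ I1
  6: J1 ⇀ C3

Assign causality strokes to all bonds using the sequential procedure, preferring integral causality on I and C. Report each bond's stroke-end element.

b0 →TF1
b1 →J2
b2 →J1
b3 →J1
b4 →J1
b5 →I1
b6 →J1

#4 stroke at J1  (Se1 fixes effort; stroke away)
#2 stroke at J1  (C1: C, integral causality)
#3 stroke at J1  (C2: C, integral causality)
#5 stroke at I1  (I1 outputs flow p/I1)
#1 stroke at J2  (J2: last free bond brings effort in)
#0 stroke at TF1  (TF TF1: opposite of bond 1)
#6 stroke at J1  (J1: bond 0 brought flow, rest push out)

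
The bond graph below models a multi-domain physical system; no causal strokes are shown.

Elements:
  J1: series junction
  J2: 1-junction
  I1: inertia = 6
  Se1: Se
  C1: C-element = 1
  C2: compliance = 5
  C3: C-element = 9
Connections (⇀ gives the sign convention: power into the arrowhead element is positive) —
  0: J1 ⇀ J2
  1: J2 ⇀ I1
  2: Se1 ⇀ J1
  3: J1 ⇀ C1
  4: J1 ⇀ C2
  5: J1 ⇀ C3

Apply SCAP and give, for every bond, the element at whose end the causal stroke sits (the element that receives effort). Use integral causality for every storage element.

#0 stroke→J2
#1 stroke→I1
#2 stroke→J1
#3 stroke→J1
#4 stroke→J1
#5 stroke→J1

b2 stroke at J1  (Se1: effort source, stroke at far end)
b1 stroke at I1  (I1: I, integral causality)
b0 stroke at J2  (common-f at J2 fixed by 1)
b3 stroke at J1  (J1 flow already set via bond 0)
b4 stroke at J1  (J1 flow already set via bond 0)
b5 stroke at J1  (common-f at J1 fixed by 0)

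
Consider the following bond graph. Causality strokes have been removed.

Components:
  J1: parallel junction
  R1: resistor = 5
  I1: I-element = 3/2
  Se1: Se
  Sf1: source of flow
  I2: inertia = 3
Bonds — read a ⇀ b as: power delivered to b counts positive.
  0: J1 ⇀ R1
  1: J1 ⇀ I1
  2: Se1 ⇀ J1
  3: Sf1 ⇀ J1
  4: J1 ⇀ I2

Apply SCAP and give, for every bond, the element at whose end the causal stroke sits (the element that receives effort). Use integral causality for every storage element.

β2 stroke→J1  (source Se1 imposes e)
β3 stroke→Sf1  (source Sf1 imposes f)
β0 stroke→R1  (J1: bond 2 brought effort, rest push out)
β1 stroke→I1  (J1: bond 2 brought effort, rest push out)
β4 stroke→I2  (common-e at J1 fixed by 2)

#0 |R1
#1 |I1
#2 |J1
#3 |Sf1
#4 |I2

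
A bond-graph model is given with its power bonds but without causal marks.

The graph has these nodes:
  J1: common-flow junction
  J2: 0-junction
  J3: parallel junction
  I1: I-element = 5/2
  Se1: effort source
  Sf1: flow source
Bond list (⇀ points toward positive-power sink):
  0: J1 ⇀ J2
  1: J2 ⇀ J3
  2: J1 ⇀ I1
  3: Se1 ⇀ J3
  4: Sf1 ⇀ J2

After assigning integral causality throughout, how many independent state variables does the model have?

1  (I1 all integral)

β3 stroke→J3  (source Se1 imposes e)
β4 stroke→Sf1  (source Sf1 imposes f)
β1 stroke→J2  (0-jn J3 has e-setter on 3)
β0 stroke→J1  (0-jn J2 has e-setter on 1)
β2 stroke→I1  (only one flow-in slot at J1)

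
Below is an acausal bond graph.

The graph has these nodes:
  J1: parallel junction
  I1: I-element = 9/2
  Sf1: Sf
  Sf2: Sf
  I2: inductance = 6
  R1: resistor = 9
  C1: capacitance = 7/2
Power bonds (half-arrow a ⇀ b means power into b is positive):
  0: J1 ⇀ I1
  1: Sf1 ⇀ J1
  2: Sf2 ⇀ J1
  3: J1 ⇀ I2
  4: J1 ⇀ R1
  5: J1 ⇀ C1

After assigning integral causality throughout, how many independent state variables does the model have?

bond 1 |Sf1  (Sf1: flow source, stroke at near end)
bond 2 |Sf2  (Sf2 fixes flow; stroke at Sf2)
bond 0 |I1  (I1 outputs flow p/I1)
bond 3 |I2  (I2: I, integral causality)
bond 5 |J1  (C1 integral (e out))
bond 4 |R1  (J1 effort already set via bond 5)

3  (C1, I1, I2 all integral)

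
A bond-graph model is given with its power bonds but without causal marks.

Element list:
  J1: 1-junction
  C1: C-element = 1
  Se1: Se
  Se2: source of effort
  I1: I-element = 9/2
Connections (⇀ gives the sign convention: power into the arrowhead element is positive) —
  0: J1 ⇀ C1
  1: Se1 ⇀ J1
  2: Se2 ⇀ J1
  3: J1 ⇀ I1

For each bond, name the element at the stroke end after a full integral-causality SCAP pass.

bond 0 |J1
bond 1 |J1
bond 2 |J1
bond 3 |I1

#1 |J1  (Se1 fixes effort; stroke away)
#2 |J1  (Se2: effort source, stroke at far end)
#0 |J1  (prefer integral on C1)
#3 |I1  (only one flow-in slot at J1)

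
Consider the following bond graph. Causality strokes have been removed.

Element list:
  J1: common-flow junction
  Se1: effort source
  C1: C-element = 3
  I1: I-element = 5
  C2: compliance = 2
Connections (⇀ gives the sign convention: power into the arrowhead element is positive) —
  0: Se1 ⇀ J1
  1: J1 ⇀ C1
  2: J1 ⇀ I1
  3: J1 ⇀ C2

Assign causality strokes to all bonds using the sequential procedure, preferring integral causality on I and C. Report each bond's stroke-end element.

β0 |J1  (Se1: effort source, stroke at far end)
β1 |J1  (C1 integral (e out))
β2 |I1  (I1: I, integral causality)
β3 |J1  (J1: bond 2 brought flow, rest push out)

β0 stroke→J1
β1 stroke→J1
β2 stroke→I1
β3 stroke→J1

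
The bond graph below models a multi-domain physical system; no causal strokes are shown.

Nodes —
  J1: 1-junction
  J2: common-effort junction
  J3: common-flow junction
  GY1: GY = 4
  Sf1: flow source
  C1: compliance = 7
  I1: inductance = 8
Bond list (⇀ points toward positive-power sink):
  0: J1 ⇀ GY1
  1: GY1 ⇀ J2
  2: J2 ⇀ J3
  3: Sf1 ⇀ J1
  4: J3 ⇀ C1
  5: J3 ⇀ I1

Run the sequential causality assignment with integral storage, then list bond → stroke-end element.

#3 stroke at Sf1  (Sf1 (Sf) sets flow on bond)
#0 stroke at J1  (1-jn J1 has f-setter on 3)
#1 stroke at J2  (through GY1, causality inverts; strokes same side of GY1)
#2 stroke at J3  (0-jn J2 has e-setter on 1)
#4 stroke at J3  (C1 integral (e out))
#5 stroke at I1  (J3: last free bond brings flow in)

β0 stroke at J1
β1 stroke at J2
β2 stroke at J3
β3 stroke at Sf1
β4 stroke at J3
β5 stroke at I1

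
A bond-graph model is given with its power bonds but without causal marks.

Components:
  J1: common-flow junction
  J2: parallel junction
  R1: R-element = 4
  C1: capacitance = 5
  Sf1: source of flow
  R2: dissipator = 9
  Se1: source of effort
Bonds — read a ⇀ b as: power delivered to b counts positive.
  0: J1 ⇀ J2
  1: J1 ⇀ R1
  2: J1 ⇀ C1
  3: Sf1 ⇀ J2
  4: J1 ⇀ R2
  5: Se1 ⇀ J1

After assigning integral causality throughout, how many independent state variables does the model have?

1  (C1 all integral)

bond 3 →Sf1  (source Sf1 imposes f)
bond 5 →J1  (Se1 (Se) sets effort on bond)
bond 0 →J2  (closing 0-jn rule on J2)
bond 1 →J1  (common-f at J1 fixed by 0)
bond 2 →J1  (J1 flow already set via bond 0)
bond 4 →J1  (common-f at J1 fixed by 0)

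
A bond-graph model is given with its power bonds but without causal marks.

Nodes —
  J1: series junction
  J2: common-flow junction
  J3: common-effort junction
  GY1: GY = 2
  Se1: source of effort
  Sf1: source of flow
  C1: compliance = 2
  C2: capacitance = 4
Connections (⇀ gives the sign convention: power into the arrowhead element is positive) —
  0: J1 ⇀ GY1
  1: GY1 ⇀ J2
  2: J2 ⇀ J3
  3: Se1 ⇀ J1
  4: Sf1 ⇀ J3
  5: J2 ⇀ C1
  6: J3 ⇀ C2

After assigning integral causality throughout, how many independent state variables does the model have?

b3 stroke→J1  (source Se1 imposes e)
b4 stroke→Sf1  (Sf1 (Sf) sets flow on bond)
b0 stroke→GY1  (J1: last free bond brings flow in)
b1 stroke→GY1  (GY GY1: same side as bond 0)
b2 stroke→J2  (J2: bond 1 brought flow, rest push out)
b5 stroke→J2  (J2: bond 1 brought flow, rest push out)
b6 stroke→J3  (closing 0-jn rule on J3)

2  (C1, C2 all integral)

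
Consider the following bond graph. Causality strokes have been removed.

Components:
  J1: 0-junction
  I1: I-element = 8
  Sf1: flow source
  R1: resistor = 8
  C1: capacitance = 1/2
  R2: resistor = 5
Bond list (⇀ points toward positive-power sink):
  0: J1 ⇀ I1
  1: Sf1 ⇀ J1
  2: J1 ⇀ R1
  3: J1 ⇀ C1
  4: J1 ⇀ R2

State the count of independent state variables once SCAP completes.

2  (C1, I1 all integral)

#1 stroke at Sf1  (source Sf1 imposes f)
#0 stroke at I1  (I1: I, integral causality)
#3 stroke at J1  (C1 integral (e out))
#2 stroke at R1  (J1 effort already set via bond 3)
#4 stroke at R2  (common-e at J1 fixed by 3)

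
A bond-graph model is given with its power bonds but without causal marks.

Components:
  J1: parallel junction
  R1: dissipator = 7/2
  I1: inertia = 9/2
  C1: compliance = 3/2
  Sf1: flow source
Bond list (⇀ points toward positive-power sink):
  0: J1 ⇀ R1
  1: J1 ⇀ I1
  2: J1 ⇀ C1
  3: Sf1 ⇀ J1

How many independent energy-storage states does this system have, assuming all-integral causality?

#3 stroke→Sf1  (Sf1: flow source, stroke at near end)
#1 stroke→I1  (I1: I, integral causality)
#2 stroke→J1  (prefer integral on C1)
#0 stroke→R1  (J1: bond 2 brought effort, rest push out)

2  (C1, I1 all integral)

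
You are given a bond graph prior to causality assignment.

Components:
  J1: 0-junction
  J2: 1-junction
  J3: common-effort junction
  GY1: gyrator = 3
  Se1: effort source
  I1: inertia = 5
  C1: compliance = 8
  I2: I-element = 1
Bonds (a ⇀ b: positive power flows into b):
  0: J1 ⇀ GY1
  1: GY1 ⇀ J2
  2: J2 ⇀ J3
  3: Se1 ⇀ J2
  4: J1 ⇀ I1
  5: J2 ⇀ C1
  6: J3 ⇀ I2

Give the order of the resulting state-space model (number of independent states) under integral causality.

bond 3 →J2  (source Se1 imposes e)
bond 4 →I1  (I1: I, integral causality)
bond 0 →J1  (J1: last free bond brings effort in)
bond 1 →J2  (GY1: gyrator matches bond 0)
bond 5 →J2  (C1: C, integral causality)
bond 2 →J3  (closing 1-jn rule on J2)
bond 6 →I2  (common-e at J3 fixed by 2)

3  (C1, I1, I2 all integral)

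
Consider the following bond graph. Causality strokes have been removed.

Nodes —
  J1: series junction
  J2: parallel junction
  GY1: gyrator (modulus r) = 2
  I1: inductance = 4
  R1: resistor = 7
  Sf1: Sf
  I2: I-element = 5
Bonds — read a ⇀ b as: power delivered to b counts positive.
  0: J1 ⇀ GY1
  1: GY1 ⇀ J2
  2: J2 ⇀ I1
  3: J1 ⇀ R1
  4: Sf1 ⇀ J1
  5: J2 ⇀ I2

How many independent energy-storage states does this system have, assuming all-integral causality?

bond 4 stroke at Sf1  (Sf1: flow source, stroke at near end)
bond 0 stroke at J1  (common-f at J1 fixed by 4)
bond 3 stroke at J1  (common-f at J1 fixed by 4)
bond 1 stroke at J2  (GY GY1: same side as bond 0)
bond 2 stroke at I1  (0-jn J2 has e-setter on 1)
bond 5 stroke at I2  (0-jn J2 has e-setter on 1)

2  (I1, I2 all integral)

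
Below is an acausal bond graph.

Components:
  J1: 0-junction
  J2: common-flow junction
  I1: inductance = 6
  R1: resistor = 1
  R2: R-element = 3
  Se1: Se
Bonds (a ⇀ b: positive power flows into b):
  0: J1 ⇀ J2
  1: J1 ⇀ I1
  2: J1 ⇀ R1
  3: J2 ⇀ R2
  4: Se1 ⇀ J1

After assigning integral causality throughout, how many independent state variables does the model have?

1  (I1 all integral)

b4 stroke at J1  (Se1: effort source, stroke at far end)
b0 stroke at J2  (J1: bond 4 brought effort, rest push out)
b1 stroke at I1  (J1 effort already set via bond 4)
b2 stroke at R1  (J1 effort already set via bond 4)
b3 stroke at R2  (closing 1-jn rule on J2)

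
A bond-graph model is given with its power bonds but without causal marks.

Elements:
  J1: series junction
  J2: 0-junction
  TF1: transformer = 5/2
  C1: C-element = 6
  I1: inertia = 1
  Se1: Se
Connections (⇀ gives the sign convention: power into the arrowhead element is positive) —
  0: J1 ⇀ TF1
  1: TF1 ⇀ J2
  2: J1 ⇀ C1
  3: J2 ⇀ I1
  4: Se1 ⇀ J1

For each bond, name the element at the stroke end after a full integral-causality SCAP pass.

#0 stroke→TF1
#1 stroke→J2
#2 stroke→J1
#3 stroke→I1
#4 stroke→J1

b4 |J1  (Se1 fixes effort; stroke away)
b2 |J1  (prefer integral on C1)
b0 |TF1  (closing 1-jn rule on J1)
b1 |J2  (TF1 one-in-one-out from 0)
b3 |I1  (J2 effort already set via bond 1)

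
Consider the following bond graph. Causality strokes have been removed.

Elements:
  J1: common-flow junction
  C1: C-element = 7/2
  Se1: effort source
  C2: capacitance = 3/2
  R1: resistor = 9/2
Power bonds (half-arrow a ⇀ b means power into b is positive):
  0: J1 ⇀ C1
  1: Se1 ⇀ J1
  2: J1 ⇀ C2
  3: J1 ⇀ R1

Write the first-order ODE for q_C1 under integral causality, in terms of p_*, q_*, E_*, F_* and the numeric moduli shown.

dq_C1/dt = 2*E_Se1/9 - 4*q_C1/63 - 4*q_C2/27

bond 1 →J1  (Se1 (Se) sets effort on bond)
bond 0 →J1  (C1: C, integral causality)
bond 2 →J1  (C2 outputs effort q/C2)
bond 3 →R1  (closing 1-jn rule on J1)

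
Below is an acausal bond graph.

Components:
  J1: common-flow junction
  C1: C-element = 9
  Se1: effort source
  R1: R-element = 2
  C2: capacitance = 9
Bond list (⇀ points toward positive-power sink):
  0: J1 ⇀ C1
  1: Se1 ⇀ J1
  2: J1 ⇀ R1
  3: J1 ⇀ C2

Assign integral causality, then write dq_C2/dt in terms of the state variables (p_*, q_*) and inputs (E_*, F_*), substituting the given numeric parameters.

bond 1 stroke→J1  (Se1 fixes effort; stroke away)
bond 0 stroke→J1  (prefer integral on C1)
bond 3 stroke→J1  (C2 integral (e out))
bond 2 stroke→R1  (J1: last free bond brings flow in)

dq_C2/dt = E_Se1/2 - q_C1/18 - q_C2/18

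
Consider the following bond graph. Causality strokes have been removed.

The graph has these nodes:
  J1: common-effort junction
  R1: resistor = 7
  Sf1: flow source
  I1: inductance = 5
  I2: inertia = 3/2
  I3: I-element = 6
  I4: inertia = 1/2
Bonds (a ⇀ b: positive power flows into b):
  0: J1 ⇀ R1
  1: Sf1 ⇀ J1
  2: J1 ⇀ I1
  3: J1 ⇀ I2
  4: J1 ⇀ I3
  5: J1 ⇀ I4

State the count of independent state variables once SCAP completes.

bond 1 →Sf1  (Sf1 fixes flow; stroke at Sf1)
bond 2 →I1  (I1 integral (f out))
bond 3 →I2  (prefer integral on I2)
bond 4 →I3  (I3 outputs flow p/I3)
bond 5 →I4  (I4: I, integral causality)
bond 0 →J1  (closing 0-jn rule on J1)

4  (I1, I2, I3, I4 all integral)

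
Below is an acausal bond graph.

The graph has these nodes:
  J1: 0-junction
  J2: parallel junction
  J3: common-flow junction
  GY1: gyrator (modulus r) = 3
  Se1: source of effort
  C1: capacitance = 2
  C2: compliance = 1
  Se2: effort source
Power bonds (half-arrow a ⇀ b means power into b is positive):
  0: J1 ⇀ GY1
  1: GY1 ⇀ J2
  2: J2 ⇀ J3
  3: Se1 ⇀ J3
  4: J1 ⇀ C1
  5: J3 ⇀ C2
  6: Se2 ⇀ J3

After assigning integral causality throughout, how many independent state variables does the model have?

β3 stroke at J3  (source Se1 imposes e)
β6 stroke at J3  (Se2: effort source, stroke at far end)
β4 stroke at J1  (C1: C, integral causality)
β0 stroke at GY1  (common-e at J1 fixed by 4)
β1 stroke at GY1  (through GY1, causality inverts; strokes same side of GY1)
β2 stroke at J2  (closing 0-jn rule on J2)
β5 stroke at J3  (common-f at J3 fixed by 2)

2  (C1, C2 all integral)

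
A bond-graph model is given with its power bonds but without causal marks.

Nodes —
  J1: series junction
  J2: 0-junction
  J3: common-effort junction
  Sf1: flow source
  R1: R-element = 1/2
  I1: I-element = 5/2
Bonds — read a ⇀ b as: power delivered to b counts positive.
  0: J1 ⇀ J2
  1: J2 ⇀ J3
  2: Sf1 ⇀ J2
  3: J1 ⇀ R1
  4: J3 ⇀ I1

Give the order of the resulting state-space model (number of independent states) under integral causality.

bond 2 stroke at Sf1  (source Sf1 imposes f)
bond 4 stroke at I1  (prefer integral on I1)
bond 1 stroke at J3  (J3: last free bond brings effort in)
bond 0 stroke at J2  (J2 needs exactly one e-in)
bond 3 stroke at J1  (J1: bond 0 brought flow, rest push out)

1  (I1 all integral)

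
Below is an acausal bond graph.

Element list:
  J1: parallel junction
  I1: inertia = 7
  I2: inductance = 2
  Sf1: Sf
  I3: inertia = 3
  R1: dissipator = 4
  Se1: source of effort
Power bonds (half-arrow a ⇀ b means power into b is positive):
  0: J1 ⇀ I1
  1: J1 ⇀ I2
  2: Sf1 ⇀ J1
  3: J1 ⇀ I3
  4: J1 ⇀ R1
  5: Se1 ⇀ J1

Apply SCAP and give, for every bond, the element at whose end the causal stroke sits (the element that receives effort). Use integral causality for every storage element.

bond 0 stroke→I1
bond 1 stroke→I2
bond 2 stroke→Sf1
bond 3 stroke→I3
bond 4 stroke→R1
bond 5 stroke→J1

#2 stroke at Sf1  (source Sf1 imposes f)
#5 stroke at J1  (Se1 (Se) sets effort on bond)
#0 stroke at I1  (J1: bond 5 brought effort, rest push out)
#1 stroke at I2  (J1: bond 5 brought effort, rest push out)
#3 stroke at I3  (J1: bond 5 brought effort, rest push out)
#4 stroke at R1  (J1 effort already set via bond 5)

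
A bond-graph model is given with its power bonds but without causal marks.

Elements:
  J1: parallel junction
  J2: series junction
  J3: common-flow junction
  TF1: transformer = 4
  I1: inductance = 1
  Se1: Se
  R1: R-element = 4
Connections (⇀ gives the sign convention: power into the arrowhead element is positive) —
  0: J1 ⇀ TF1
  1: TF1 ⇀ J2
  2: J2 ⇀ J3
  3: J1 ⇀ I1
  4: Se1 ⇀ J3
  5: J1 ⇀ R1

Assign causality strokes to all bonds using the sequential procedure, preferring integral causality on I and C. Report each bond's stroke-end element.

b0 stroke→J1
b1 stroke→TF1
b2 stroke→J2
b3 stroke→I1
b4 stroke→J3
b5 stroke→R1

bond 4 stroke→J3  (Se1 fixes effort; stroke away)
bond 2 stroke→J2  (J3: last free bond brings flow in)
bond 1 stroke→TF1  (J2: last free bond brings flow in)
bond 0 stroke→J1  (TF1: transformer flips bond 1)
bond 3 stroke→I1  (common-e at J1 fixed by 0)
bond 5 stroke→R1  (J1 effort already set via bond 0)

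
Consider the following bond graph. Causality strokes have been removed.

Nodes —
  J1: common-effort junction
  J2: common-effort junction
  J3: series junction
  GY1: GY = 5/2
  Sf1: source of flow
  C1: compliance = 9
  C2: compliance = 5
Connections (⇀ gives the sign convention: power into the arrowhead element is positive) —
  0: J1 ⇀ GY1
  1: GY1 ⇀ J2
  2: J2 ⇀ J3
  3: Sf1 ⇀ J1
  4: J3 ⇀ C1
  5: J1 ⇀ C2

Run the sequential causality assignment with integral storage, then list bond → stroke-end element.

β0 stroke at GY1
β1 stroke at GY1
β2 stroke at J2
β3 stroke at Sf1
β4 stroke at J3
β5 stroke at J1

β3 stroke→Sf1  (Sf1 fixes flow; stroke at Sf1)
β4 stroke→J3  (C1: C, integral causality)
β2 stroke→J2  (only one flow-in slot at J3)
β1 stroke→GY1  (J2: bond 2 brought effort, rest push out)
β0 stroke→GY1  (through GY1, causality inverts; strokes same side of GY1)
β5 stroke→J1  (J1 needs exactly one e-in)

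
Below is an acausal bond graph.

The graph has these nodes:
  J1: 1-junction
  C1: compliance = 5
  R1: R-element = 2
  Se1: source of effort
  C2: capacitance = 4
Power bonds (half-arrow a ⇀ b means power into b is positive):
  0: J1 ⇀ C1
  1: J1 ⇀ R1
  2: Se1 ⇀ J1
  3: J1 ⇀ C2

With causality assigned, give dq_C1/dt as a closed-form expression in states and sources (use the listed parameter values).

dq_C1/dt = E_Se1/2 - q_C1/10 - q_C2/8

#2 stroke at J1  (Se1: effort source, stroke at far end)
#0 stroke at J1  (C1 integral (e out))
#3 stroke at J1  (prefer integral on C2)
#1 stroke at R1  (only one flow-in slot at J1)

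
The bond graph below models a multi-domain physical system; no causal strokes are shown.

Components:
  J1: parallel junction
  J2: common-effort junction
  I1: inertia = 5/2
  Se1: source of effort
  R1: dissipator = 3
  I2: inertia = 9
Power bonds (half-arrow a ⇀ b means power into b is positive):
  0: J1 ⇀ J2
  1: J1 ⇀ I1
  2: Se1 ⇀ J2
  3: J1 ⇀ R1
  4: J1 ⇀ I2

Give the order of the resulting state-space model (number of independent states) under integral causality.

2  (I1, I2 all integral)

bond 2 |J2  (Se1: effort source, stroke at far end)
bond 0 |J1  (J2 effort already set via bond 2)
bond 1 |I1  (common-e at J1 fixed by 0)
bond 3 |R1  (J1 effort already set via bond 0)
bond 4 |I2  (0-jn J1 has e-setter on 0)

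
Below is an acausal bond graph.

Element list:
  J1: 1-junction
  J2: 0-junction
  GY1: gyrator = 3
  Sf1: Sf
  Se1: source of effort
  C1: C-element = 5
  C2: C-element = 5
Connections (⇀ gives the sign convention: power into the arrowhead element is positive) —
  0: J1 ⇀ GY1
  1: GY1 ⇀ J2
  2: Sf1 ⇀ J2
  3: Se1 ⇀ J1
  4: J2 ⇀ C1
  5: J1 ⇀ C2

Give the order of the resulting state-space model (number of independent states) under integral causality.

2  (C1, C2 all integral)

b2 →Sf1  (Sf1 (Sf) sets flow on bond)
b3 →J1  (Se1 fixes effort; stroke away)
b4 →J2  (C1 outputs effort q/C1)
b1 →GY1  (0-jn J2 has e-setter on 4)
b0 →GY1  (GY1: gyrator matches bond 1)
b5 →J1  (J1 flow already set via bond 0)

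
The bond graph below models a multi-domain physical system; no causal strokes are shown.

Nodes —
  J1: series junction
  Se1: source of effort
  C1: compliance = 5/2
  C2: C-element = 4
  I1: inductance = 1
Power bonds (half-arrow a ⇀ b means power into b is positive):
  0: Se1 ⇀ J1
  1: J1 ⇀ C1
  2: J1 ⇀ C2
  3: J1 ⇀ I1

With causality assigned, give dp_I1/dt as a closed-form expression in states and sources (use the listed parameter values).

β0 |J1  (Se1 (Se) sets effort on bond)
β1 |J1  (C1: C, integral causality)
β2 |J1  (prefer integral on C2)
β3 |I1  (closing 1-jn rule on J1)

dp_I1/dt = E_Se1 - 2*q_C1/5 - q_C2/4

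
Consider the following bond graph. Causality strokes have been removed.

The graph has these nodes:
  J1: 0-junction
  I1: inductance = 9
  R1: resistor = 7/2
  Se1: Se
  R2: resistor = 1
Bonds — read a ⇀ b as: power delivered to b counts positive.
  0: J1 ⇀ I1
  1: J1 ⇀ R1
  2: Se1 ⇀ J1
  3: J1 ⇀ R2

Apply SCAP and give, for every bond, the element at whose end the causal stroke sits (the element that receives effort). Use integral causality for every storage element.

#2 →J1  (Se1 (Se) sets effort on bond)
#0 →I1  (J1 effort already set via bond 2)
#1 →R1  (0-jn J1 has e-setter on 2)
#3 →R2  (J1 effort already set via bond 2)

#0 stroke→I1
#1 stroke→R1
#2 stroke→J1
#3 stroke→R2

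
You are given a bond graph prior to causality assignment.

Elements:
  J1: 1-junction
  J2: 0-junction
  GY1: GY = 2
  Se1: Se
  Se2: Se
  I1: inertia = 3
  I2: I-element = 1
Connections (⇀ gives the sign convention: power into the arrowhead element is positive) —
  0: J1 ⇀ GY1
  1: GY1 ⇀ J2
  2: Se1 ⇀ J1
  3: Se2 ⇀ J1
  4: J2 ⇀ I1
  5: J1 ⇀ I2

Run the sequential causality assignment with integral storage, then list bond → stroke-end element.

bond 0 stroke at J1
bond 1 stroke at J2
bond 2 stroke at J1
bond 3 stroke at J1
bond 4 stroke at I1
bond 5 stroke at I2

bond 2 |J1  (source Se1 imposes e)
bond 3 |J1  (Se2 fixes effort; stroke away)
bond 4 |I1  (I1 outputs flow p/I1)
bond 1 |J2  (J2 needs exactly one e-in)
bond 0 |J1  (GY GY1: same side as bond 1)
bond 5 |I2  (only one flow-in slot at J1)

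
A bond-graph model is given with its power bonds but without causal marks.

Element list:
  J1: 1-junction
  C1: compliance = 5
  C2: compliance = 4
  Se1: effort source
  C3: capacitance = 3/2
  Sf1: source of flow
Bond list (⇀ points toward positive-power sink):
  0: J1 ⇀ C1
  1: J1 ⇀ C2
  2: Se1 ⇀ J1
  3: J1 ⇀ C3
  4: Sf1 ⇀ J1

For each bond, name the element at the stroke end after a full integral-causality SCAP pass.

#0 stroke at J1
#1 stroke at J1
#2 stroke at J1
#3 stroke at J1
#4 stroke at Sf1

b2 →J1  (Se1 fixes effort; stroke away)
b4 →Sf1  (Sf1: flow source, stroke at near end)
b0 →J1  (1-jn J1 has f-setter on 4)
b1 →J1  (common-f at J1 fixed by 4)
b3 →J1  (common-f at J1 fixed by 4)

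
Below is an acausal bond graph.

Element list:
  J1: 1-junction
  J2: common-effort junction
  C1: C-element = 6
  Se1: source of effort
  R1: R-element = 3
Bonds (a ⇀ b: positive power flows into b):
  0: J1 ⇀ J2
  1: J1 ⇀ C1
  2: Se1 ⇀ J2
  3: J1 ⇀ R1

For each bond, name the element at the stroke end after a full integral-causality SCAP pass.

#0 stroke→J1
#1 stroke→J1
#2 stroke→J2
#3 stroke→R1

#2 stroke at J2  (Se1: effort source, stroke at far end)
#0 stroke at J1  (common-e at J2 fixed by 2)
#1 stroke at J1  (C1 outputs effort q/C1)
#3 stroke at R1  (closing 1-jn rule on J1)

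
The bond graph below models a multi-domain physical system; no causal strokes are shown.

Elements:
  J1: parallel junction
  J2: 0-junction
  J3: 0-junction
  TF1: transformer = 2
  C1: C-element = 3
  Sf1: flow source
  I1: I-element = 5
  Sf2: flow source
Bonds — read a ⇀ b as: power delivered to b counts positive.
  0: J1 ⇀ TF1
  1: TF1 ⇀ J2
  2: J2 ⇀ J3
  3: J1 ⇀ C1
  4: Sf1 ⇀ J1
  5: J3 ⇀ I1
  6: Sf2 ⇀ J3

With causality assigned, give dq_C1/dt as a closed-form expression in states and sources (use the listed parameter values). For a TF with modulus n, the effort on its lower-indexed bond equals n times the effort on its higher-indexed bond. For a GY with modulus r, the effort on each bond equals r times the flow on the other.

dq_C1/dt = F_Sf1 + F_Sf2/2 - p_I1/10

bond 4 |Sf1  (source Sf1 imposes f)
bond 6 |Sf2  (Sf2 fixes flow; stroke at Sf2)
bond 3 |J1  (C1: C, integral causality)
bond 0 |TF1  (common-e at J1 fixed by 3)
bond 1 |J2  (TF1: transformer flips bond 0)
bond 2 |J3  (J2: bond 1 brought effort, rest push out)
bond 5 |I1  (J3: bond 2 brought effort, rest push out)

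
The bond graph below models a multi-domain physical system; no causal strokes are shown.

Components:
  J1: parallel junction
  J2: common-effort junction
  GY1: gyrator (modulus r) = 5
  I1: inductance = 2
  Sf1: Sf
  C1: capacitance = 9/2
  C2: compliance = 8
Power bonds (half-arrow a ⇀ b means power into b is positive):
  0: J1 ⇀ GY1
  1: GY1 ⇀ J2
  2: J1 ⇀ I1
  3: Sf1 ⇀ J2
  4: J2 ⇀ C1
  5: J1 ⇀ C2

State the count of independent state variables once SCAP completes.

#3 stroke at Sf1  (Sf1 (Sf) sets flow on bond)
#2 stroke at I1  (I1: I, integral causality)
#4 stroke at J2  (C1: C, integral causality)
#1 stroke at GY1  (common-e at J2 fixed by 4)
#0 stroke at GY1  (GY1: gyrator matches bond 1)
#5 stroke at J1  (closing 0-jn rule on J1)

3  (C1, C2, I1 all integral)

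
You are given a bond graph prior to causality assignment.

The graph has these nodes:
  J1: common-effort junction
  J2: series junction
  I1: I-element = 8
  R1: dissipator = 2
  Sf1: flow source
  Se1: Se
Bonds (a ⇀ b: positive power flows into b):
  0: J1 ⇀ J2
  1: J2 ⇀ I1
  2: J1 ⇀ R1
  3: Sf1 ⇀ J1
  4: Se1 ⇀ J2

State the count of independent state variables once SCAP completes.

b3 stroke at Sf1  (source Sf1 imposes f)
b4 stroke at J2  (Se1: effort source, stroke at far end)
b1 stroke at I1  (I1 integral (f out))
b0 stroke at J2  (J2 flow already set via bond 1)
b2 stroke at J1  (closing 0-jn rule on J1)

1  (I1 all integral)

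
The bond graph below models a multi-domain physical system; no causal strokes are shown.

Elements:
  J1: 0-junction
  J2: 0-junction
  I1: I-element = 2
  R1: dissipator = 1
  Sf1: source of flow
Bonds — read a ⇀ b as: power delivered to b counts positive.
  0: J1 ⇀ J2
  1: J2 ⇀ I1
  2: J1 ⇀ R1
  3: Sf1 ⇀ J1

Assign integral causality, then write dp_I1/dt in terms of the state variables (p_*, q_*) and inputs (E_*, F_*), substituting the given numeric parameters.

β3 stroke at Sf1  (source Sf1 imposes f)
β1 stroke at I1  (prefer integral on I1)
β0 stroke at J2  (only one effort-in slot at J2)
β2 stroke at J1  (closing 0-jn rule on J1)

dp_I1/dt = F_Sf1 - p_I1/2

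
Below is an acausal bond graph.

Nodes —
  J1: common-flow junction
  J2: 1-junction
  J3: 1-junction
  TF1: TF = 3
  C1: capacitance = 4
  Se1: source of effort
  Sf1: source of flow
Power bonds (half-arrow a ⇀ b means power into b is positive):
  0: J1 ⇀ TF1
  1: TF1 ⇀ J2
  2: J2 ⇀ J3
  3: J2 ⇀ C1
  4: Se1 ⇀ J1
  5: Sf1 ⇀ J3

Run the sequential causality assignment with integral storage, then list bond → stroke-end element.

b0 stroke→TF1
b1 stroke→J2
b2 stroke→J3
b3 stroke→J2
b4 stroke→J1
b5 stroke→Sf1

bond 4 stroke→J1  (Se1 fixes effort; stroke away)
bond 5 stroke→Sf1  (Sf1 fixes flow; stroke at Sf1)
bond 0 stroke→TF1  (J1 needs exactly one f-in)
bond 2 stroke→J3  (J3: bond 5 brought flow, rest push out)
bond 1 stroke→J2  (TF1: transformer flips bond 0)
bond 3 stroke→J2  (J2: bond 2 brought flow, rest push out)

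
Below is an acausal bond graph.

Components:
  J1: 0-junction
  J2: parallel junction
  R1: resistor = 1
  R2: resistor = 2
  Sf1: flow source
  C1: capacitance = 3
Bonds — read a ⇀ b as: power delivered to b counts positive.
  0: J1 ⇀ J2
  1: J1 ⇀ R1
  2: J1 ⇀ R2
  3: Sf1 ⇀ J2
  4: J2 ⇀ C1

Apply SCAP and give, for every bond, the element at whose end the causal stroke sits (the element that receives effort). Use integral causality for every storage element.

b3 |Sf1  (Sf1 fixes flow; stroke at Sf1)
b4 |J2  (C1: C, integral causality)
b0 |J1  (J2 effort already set via bond 4)
b1 |R1  (common-e at J1 fixed by 0)
b2 |R2  (common-e at J1 fixed by 0)

bond 0 stroke at J1
bond 1 stroke at R1
bond 2 stroke at R2
bond 3 stroke at Sf1
bond 4 stroke at J2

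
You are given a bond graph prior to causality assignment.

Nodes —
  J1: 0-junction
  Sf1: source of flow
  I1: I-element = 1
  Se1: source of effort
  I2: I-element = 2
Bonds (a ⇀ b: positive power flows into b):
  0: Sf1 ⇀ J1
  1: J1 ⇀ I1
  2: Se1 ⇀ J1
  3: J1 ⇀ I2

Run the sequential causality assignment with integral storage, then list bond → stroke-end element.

#0 stroke→Sf1  (Sf1 fixes flow; stroke at Sf1)
#2 stroke→J1  (source Se1 imposes e)
#1 stroke→I1  (J1: bond 2 brought effort, rest push out)
#3 stroke→I2  (0-jn J1 has e-setter on 2)

bond 0 stroke→Sf1
bond 1 stroke→I1
bond 2 stroke→J1
bond 3 stroke→I2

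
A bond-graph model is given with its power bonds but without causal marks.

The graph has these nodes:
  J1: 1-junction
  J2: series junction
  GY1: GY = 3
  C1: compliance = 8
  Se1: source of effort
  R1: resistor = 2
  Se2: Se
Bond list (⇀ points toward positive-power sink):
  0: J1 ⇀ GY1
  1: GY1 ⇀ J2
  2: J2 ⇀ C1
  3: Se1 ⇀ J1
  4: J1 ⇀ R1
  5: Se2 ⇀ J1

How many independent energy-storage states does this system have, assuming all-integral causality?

bond 3 stroke→J1  (source Se1 imposes e)
bond 5 stroke→J1  (Se2 (Se) sets effort on bond)
bond 2 stroke→J2  (C1 integral (e out))
bond 1 stroke→GY1  (closing 1-jn rule on J2)
bond 0 stroke→GY1  (GY GY1: same side as bond 1)
bond 4 stroke→J1  (common-f at J1 fixed by 0)

1  (C1 all integral)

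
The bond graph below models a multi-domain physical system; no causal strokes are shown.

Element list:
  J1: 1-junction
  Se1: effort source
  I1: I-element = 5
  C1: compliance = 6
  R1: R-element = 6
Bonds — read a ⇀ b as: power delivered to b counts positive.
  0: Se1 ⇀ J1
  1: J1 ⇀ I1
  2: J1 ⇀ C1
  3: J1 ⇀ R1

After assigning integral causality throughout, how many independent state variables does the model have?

b0 stroke→J1  (Se1: effort source, stroke at far end)
b1 stroke→I1  (I1: I, integral causality)
b2 stroke→J1  (J1: bond 1 brought flow, rest push out)
b3 stroke→J1  (J1: bond 1 brought flow, rest push out)

2  (C1, I1 all integral)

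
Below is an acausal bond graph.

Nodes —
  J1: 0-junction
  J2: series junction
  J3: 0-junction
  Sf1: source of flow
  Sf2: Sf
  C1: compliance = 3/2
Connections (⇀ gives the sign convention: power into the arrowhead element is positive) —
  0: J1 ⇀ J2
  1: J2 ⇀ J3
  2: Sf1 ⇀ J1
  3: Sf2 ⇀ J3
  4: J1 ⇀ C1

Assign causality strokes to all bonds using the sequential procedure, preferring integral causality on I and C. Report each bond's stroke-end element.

b0 →J2
b1 →J3
b2 →Sf1
b3 →Sf2
b4 →J1

bond 2 stroke at Sf1  (Sf1 (Sf) sets flow on bond)
bond 3 stroke at Sf2  (Sf2 fixes flow; stroke at Sf2)
bond 1 stroke at J3  (J3: last free bond brings effort in)
bond 0 stroke at J2  (J2 flow already set via bond 1)
bond 4 stroke at J1  (J1 needs exactly one e-in)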